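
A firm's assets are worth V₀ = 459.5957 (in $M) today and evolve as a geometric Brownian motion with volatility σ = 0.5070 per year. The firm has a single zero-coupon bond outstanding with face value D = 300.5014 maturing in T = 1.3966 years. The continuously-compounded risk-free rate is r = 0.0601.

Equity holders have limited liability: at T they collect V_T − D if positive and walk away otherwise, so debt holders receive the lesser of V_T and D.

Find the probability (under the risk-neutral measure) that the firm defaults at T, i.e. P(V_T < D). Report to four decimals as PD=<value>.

d₁ = [ln(V₀/D) + (r + σ²/2)T] / (σ√T)
   = [ln(459.5957/300.5014) + (0.0601 + 0.5·0.5070²)·1.3966] / (0.5070·√1.3966)
   = [0.424895 + 0.263433] / 0.599162 = 1.148818
d₂ = d₁ − σ√T = 1.148818 − 0.599162 = 0.549657
risk-neutral PD = N(−d₂) = N(-0.549657) = 0.291277

PD=0.2913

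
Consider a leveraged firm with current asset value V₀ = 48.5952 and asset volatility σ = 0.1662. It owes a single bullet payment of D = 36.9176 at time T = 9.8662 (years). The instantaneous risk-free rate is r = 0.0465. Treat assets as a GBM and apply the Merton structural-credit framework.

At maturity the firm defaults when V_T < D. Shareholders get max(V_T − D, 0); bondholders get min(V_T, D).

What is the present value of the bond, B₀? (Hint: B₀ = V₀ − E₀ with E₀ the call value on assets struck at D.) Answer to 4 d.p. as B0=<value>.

d₁ = [ln(V₀/D) + (r + σ²/2)T] / (σ√T)
   = [ln(48.5952/36.9176) + (0.0465 + 0.5·0.1662²)·9.8662] / (0.1662·√9.8662)
   = [0.274836 + 0.595043] / 0.522043 = 1.666299
d₂ = d₁ − σ√T = 1.666299 − 0.522043 = 1.144256
N(d₁) = 0.952173,  N(d₂) = 0.873741,  e^(−rT) = 0.632055
E₀ = V₀·N(d₁) − D·e^(−rT)·N(d₂)
   = 48.5952·0.952173 − 36.9176·0.632055·0.873741 = 25.883189
B₀ = V₀ − E₀ = 48.5952 − 25.883189 = 22.712011

B0=22.7120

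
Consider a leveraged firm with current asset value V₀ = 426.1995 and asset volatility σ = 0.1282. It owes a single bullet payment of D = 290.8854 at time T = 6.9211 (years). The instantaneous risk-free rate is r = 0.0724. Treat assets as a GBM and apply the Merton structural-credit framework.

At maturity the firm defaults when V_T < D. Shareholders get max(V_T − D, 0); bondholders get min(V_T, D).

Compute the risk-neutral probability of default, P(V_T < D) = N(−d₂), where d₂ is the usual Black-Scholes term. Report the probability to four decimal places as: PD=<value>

PD=0.0071

d₁ = [ln(V₀/D) + (r + σ²/2)T] / (σ√T)
   = [ln(426.1995/290.8854) + (0.0724 + 0.5·0.1282²)·6.9211] / (0.1282·√6.9211)
   = [0.381978 + 0.557963] / 0.337268 = 2.786923
d₂ = d₁ − σ√T = 2.786923 − 0.337268 = 2.449654
risk-neutral PD = N(−d₂) = N(-2.449654) = 0.007150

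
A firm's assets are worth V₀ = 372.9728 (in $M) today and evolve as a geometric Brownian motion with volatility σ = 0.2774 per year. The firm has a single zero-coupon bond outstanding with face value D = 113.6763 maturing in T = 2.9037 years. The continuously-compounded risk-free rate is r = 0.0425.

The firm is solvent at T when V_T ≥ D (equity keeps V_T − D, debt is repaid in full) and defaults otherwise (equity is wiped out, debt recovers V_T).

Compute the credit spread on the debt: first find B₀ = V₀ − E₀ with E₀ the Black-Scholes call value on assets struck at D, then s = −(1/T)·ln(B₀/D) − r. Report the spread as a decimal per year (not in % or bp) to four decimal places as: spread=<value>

d₁ = [ln(V₀/D) + (r + σ²/2)T] / (σ√T)
   = [ln(372.9728/113.6763) + (0.0425 + 0.5·0.2774²)·2.9037] / (0.2774·√2.9037)
   = [1.188151 + 0.235128] / 0.472696 = 3.010978
d₂ = d₁ − σ√T = 3.010978 − 0.472696 = 2.538282
N(d₁) = 0.998698,  N(d₂) = 0.994430,  e^(−rT) = 0.883904
E₀ = V₀·N(d₁) − D·e^(−rT)·N(d₂)
   = 372.9728·0.998698 − 113.6763·0.883904·0.994430 = 272.567941
B₀ = V₀ − E₀ = 372.9728 − 272.567941 = 100.404859
spread = −(1/T)·ln(B₀/D) − r = −(1/2.9037)·ln(100.404859/113.6763) − 0.0425 = 0.00025384

spread=0.0003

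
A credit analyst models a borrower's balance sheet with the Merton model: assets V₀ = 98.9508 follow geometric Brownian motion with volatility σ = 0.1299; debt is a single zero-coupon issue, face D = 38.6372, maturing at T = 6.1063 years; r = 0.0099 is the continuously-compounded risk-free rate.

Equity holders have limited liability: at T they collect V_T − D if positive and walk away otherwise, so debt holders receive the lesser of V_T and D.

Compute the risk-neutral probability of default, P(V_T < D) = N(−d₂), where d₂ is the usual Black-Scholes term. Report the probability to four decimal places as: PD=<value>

d₁ = [ln(V₀/D) + (r + σ²/2)T] / (σ√T)
   = [ln(98.9508/38.6372) + (0.0099 + 0.5·0.1299²)·6.1063] / (0.1299·√6.1063)
   = [0.940407 + 0.111971] / 0.320995 = 3.278489
d₂ = d₁ − σ√T = 3.278489 − 0.320995 = 2.957494
risk-neutral PD = N(−d₂) = N(-2.957494) = 0.001551

PD=0.0016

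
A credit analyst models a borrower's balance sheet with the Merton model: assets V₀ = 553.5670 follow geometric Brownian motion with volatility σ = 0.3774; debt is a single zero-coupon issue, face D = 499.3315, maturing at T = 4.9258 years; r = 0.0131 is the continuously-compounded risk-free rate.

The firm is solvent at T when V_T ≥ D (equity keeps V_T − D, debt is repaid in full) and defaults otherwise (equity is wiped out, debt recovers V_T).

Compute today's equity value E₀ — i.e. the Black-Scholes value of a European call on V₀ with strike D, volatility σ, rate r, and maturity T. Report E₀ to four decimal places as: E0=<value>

d₁ = [ln(V₀/D) + (r + σ²/2)T] / (σ√T)
   = [ln(553.5670/499.3315) + (0.0131 + 0.5·0.3774²)·4.9258] / (0.3774·√4.9258)
   = [0.103113 + 0.415321] / 0.837607 = 0.618946
d₂ = d₁ − σ√T = 0.618946 − 0.837607 = -0.218661
N(d₁) = 0.732024,  N(d₂) = 0.413457,  e^(−rT) = 0.937510
E₀ = V₀·N(d₁) − D·e^(−rT)·N(d₂)
   = 553.5670·0.732024 − 499.3315·0.937510·0.413457 = 211.673424

E0=211.6734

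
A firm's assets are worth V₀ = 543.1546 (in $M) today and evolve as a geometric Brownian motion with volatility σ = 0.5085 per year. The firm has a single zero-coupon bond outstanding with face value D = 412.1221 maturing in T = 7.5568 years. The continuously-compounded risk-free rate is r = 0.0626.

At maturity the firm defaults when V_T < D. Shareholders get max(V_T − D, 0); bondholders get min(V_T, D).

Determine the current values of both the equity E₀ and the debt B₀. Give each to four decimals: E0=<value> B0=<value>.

d₁ = [ln(V₀/D) + (r + σ²/2)T] / (σ√T)
   = [ln(543.1546/412.1221) + (0.0626 + 0.5·0.5085²)·7.5568] / (0.5085·√7.5568)
   = [0.276074 + 1.450045] / 1.397848 = 1.234841
d₂ = d₁ − σ√T = 1.234841 − 1.397848 = -0.163007
N(d₁) = 0.891555,  N(d₂) = 0.435256,  e^(−rT) = 0.623095
E₀ = V₀·N(d₁) − D·e^(−rT)·N(d₂)
   = 543.1546·0.891555 − 412.1221·0.623095·0.435256 = 372.482171
B₀ = V₀ − E₀ = 543.1546 − 372.482171 = 170.672429

E0=372.4822 B0=170.6724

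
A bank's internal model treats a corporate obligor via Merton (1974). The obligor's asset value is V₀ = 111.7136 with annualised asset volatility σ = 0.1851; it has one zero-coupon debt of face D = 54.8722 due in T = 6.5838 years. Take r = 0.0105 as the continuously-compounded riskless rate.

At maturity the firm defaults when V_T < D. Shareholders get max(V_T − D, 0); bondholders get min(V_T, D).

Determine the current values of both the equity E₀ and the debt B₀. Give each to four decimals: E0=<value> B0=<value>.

d₁ = [ln(V₀/D) + (r + σ²/2)T] / (σ√T)
   = [ln(111.7136/54.8722) + (0.0105 + 0.5·0.1851²)·6.5838] / (0.1851·√6.5838)
   = [0.710932 + 0.181917] / 0.474947 = 1.879893
d₂ = d₁ − σ√T = 1.879893 − 0.474947 = 1.404946
N(d₁) = 0.969939,  N(d₂) = 0.919981,  e^(−rT) = 0.933205
E₀ = V₀·N(d₁) − D·e^(−rT)·N(d₂)
   = 111.7136·0.969939 − 54.8722·0.933205·0.919981 = 61.245820
B₀ = V₀ − E₀ = 111.7136 − 61.245820 = 50.467780

E0=61.2458 B0=50.4678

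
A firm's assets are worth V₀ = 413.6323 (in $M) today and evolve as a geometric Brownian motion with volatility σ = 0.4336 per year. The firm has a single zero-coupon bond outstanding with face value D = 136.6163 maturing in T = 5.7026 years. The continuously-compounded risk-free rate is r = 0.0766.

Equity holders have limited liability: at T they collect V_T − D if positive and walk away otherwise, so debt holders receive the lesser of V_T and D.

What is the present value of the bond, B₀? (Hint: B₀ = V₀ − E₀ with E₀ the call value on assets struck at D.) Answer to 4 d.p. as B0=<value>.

d₁ = [ln(V₀/D) + (r + σ²/2)T] / (σ√T)
   = [ln(413.6323/136.6163) + (0.0766 + 0.5·0.4336²)·5.7026] / (0.4336·√5.7026)
   = [1.107801 + 0.972889] / 1.035442 = 2.009471
d₂ = d₁ − σ√T = 2.009471 − 1.035442 = 0.974029
N(d₁) = 0.977756,  N(d₂) = 0.834979,  e^(−rT) = 0.646088
E₀ = V₀·N(d₁) − D·e^(−rT)·N(d₂)
   = 413.6323·0.977756 − 136.6163·0.646088·0.834979 = 330.731218
B₀ = V₀ − E₀ = 413.6323 − 330.731218 = 82.901082

B0=82.9011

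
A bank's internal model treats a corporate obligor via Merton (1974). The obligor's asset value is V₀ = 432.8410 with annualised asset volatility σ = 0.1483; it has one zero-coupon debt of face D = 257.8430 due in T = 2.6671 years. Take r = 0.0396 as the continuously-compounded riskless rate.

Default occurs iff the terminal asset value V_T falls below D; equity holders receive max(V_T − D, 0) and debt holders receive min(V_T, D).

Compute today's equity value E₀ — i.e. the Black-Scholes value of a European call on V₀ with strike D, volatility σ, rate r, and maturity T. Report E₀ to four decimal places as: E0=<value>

d₁ = [ln(V₀/D) + (r + σ²/2)T] / (σ√T)
   = [ln(432.8410/257.8430) + (0.0396 + 0.5·0.1483²)·2.6671] / (0.1483·√2.6671)
   = [0.518020 + 0.134946] / 0.242193 = 2.696059
d₂ = d₁ − σ√T = 2.696059 − 0.242193 = 2.453866
N(d₁) = 0.996492,  N(d₂) = 0.992934,  e^(−rT) = 0.899769
E₀ = V₀·N(d₁) − D·e^(−rT)·N(d₂)
   = 432.8410·0.996492 − 257.8430·0.899769·0.992934 = 200.962745

E0=200.9627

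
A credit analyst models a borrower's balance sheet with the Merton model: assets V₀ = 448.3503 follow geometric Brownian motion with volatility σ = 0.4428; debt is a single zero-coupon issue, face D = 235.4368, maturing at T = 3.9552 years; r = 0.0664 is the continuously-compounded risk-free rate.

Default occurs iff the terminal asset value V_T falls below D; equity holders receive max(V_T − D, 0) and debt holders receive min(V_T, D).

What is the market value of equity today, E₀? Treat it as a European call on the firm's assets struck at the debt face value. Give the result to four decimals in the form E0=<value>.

d₁ = [ln(V₀/D) + (r + σ²/2)T] / (σ√T)
   = [ln(448.3503/235.4368) + (0.0664 + 0.5·0.4428²)·3.9552] / (0.4428·√3.9552)
   = [0.644132 + 0.650377] / 0.880627 = 1.469986
d₂ = d₁ − σ√T = 1.469986 − 0.880627 = 0.589360
N(d₁) = 0.929217,  N(d₂) = 0.722190,  e^(−rT) = 0.769030
E₀ = V₀·N(d₁) − D·e^(−rT)·N(d₂)
   = 448.3503·0.929217 − 235.4368·0.769030·0.722190 = 285.856594

E0=285.8566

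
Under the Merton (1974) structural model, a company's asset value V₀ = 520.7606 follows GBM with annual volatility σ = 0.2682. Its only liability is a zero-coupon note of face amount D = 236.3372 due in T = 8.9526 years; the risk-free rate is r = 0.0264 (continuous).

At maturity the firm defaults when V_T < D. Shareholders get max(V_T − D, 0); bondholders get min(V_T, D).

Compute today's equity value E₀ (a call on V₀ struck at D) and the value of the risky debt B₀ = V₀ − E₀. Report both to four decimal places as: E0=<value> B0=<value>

d₁ = [ln(V₀/D) + (r + σ²/2)T] / (σ√T)
   = [ln(520.7606/236.3372) + (0.0264 + 0.5·0.2682²)·8.9526] / (0.2682·√8.9526)
   = [0.790031 + 0.558334] / 0.802478 = 1.680251
d₂ = d₁ − σ√T = 1.680251 − 0.802478 = 0.877773
N(d₁) = 0.953546,  N(d₂) = 0.809966,  e^(−rT) = 0.789505
E₀ = V₀·N(d₁) − D·e^(−rT)·N(d₂)
   = 520.7606·0.953546 − 236.3372·0.789505·0.809966 = 345.437838
B₀ = V₀ − E₀ = 520.7606 − 345.437838 = 175.322762

E0=345.4378 B0=175.3228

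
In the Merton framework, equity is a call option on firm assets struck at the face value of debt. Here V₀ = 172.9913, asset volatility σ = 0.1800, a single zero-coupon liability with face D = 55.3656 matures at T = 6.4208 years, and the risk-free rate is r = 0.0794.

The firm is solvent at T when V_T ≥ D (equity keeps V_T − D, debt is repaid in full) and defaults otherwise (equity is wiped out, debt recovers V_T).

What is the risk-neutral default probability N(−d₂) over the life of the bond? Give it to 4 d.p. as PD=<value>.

d₁ = [ln(V₀/D) + (r + σ²/2)T] / (σ√T)
   = [ln(172.9913/55.3656) + (0.0794 + 0.5·0.1800²)·6.4208] / (0.1800·√6.4208)
   = [1.139283 + 0.613828] / 0.456107 = 3.843637
d₂ = d₁ − σ√T = 3.843637 − 0.456107 = 3.387530
risk-neutral PD = N(−d₂) = N(-3.387530) = 0.000353

PD=0.0004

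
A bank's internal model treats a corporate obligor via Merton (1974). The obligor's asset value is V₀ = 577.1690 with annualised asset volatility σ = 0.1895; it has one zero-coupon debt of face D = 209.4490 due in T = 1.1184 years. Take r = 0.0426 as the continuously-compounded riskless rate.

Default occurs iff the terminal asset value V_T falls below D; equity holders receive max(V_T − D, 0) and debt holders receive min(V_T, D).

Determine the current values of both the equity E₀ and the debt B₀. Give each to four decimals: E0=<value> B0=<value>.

E0=377.4650 B0=199.7040

d₁ = [ln(V₀/D) + (r + σ²/2)T] / (σ√T)
   = [ln(577.1690/209.4490) + (0.0426 + 0.5·0.1895²)·1.1184] / (0.1895·√1.1184)
   = [1.013655 + 0.067725] / 0.200405 = 5.395981
d₂ = d₁ − σ√T = 5.395981 − 0.200405 = 5.195576
N(d₁) = 1.000000,  N(d₂) = 1.000000,  e^(−rT) = 0.953473
E₀ = V₀·N(d₁) − D·e^(−rT)·N(d₂)
   = 577.1690·1.000000 − 209.4490·0.953473·1.000000 = 377.464968
B₀ = V₀ − E₀ = 577.1690 − 377.464968 = 199.704032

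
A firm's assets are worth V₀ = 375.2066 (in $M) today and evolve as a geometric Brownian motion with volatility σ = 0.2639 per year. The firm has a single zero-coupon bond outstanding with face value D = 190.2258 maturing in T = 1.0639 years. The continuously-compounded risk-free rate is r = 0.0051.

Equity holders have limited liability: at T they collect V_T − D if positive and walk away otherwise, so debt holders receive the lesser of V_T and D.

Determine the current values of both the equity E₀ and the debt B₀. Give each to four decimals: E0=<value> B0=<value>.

E0=186.1477 B0=189.0589

d₁ = [ln(V₀/D) + (r + σ²/2)T] / (σ√T)
   = [ln(375.2066/190.2258) + (0.0051 + 0.5·0.2639²)·1.0639] / (0.2639·√1.0639)
   = [0.679265 + 0.042473] / 0.272201 = 2.651487
d₂ = d₁ − σ√T = 2.651487 − 0.272201 = 2.379286
N(d₁) = 0.995993,  N(d₂) = 0.991327,  e^(−rT) = 0.994589
E₀ = V₀·N(d₁) − D·e^(−rT)·N(d₂)
   = 375.2066·0.995993 − 190.2258·0.994589·0.991327 = 186.147651
B₀ = V₀ − E₀ = 375.2066 − 186.147651 = 189.058949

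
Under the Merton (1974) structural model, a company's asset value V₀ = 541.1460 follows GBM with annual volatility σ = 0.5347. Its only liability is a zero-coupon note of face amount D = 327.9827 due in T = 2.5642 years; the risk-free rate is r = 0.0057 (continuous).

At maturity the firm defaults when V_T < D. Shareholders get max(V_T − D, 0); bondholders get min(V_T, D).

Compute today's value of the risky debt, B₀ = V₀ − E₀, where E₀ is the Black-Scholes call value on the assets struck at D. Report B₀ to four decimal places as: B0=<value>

d₁ = [ln(V₀/D) + (r + σ²/2)T] / (σ√T)
   = [ln(541.1460/327.9827) + (0.0057 + 0.5·0.5347²)·2.5642] / (0.5347·√2.5642)
   = [0.500728 + 0.381174] / 0.856222 = 1.029993
d₂ = d₁ − σ√T = 1.029993 − 0.856222 = 0.173771
N(d₁) = 0.848493,  N(d₂) = 0.568977,  e^(−rT) = 0.985490
E₀ = V₀·N(d₁) − D·e^(−rT)·N(d₂)
   = 541.1460·0.848493 − 327.9827·0.985490·0.568977 = 275.251730
B₀ = V₀ − E₀ = 541.1460 − 275.251730 = 265.894270

B0=265.8943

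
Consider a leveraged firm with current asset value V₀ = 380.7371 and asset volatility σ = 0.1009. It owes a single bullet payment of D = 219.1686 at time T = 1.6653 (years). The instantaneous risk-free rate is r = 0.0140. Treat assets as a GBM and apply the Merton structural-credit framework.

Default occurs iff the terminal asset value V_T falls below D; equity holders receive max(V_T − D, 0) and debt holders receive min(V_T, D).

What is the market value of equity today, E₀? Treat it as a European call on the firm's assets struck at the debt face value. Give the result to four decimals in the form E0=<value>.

E0=166.6192

d₁ = [ln(V₀/D) + (r + σ²/2)T] / (σ√T)
   = [ln(380.7371/219.1686) + (0.0140 + 0.5·0.1009²)·1.6653] / (0.1009·√1.6653)
   = [0.552268 + 0.031791] / 0.130208 = 4.485588
d₂ = d₁ − σ√T = 4.485588 − 0.130208 = 4.355380
N(d₁) = 0.999996,  N(d₂) = 0.999993,  e^(−rT) = 0.976955
E₀ = V₀·N(d₁) − D·e^(−rT)·N(d₂)
   = 380.7371·0.999996 − 219.1686·0.976955·0.999993 = 166.619174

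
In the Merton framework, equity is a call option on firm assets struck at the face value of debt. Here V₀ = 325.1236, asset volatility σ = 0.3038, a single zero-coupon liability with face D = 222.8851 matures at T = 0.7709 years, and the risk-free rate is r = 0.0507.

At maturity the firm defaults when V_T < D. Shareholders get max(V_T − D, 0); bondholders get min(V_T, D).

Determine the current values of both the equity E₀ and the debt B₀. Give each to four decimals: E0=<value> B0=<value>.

E0=112.5594 B0=212.5642

d₁ = [ln(V₀/D) + (r + σ²/2)T] / (σ√T)
   = [ln(325.1236/222.8851) + (0.0507 + 0.5·0.3038²)·0.7709] / (0.3038·√0.7709)
   = [0.377549 + 0.074660] / 0.266739 = 1.695321
d₂ = d₁ − σ√T = 1.695321 − 0.266739 = 1.428582
N(d₁) = 0.954993,  N(d₂) = 0.923438,  e^(−rT) = 0.961669
E₀ = V₀·N(d₁) − D·e^(−rT)·N(d₂)
   = 325.1236·0.954993 − 222.8851·0.961669·0.923438 = 112.559395
B₀ = V₀ − E₀ = 325.1236 − 112.559395 = 212.564205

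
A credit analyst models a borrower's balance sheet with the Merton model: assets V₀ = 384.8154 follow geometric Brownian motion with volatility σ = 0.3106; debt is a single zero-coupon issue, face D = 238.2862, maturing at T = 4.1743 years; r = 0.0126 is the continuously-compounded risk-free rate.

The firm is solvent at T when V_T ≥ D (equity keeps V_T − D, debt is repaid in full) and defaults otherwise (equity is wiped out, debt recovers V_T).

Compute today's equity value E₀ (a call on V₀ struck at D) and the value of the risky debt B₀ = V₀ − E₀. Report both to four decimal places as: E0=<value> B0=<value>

E0=179.1409 B0=205.6745

d₁ = [ln(V₀/D) + (r + σ²/2)T] / (σ√T)
   = [ln(384.8154/238.2862) + (0.0126 + 0.5·0.3106²)·4.1743] / (0.3106·√4.1743)
   = [0.479291 + 0.253948] / 0.634590 = 1.155454
d₂ = d₁ − σ√T = 1.155454 − 0.634590 = 0.520864
N(d₁) = 0.876048,  N(d₂) = 0.698769,  e^(−rT) = 0.948763
E₀ = V₀·N(d₁) − D·e^(−rT)·N(d₂)
   = 384.8154·0.876048 − 238.2862·0.948763·0.698769 = 179.140905
B₀ = V₀ − E₀ = 384.8154 − 179.140905 = 205.674495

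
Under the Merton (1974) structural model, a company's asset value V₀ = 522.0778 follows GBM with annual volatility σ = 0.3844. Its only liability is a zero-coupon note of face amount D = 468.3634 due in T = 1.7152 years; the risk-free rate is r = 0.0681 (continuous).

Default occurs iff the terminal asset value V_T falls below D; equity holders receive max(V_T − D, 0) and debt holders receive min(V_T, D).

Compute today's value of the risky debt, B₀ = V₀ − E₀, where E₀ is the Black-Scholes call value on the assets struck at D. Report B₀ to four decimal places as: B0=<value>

d₁ = [ln(V₀/D) + (r + σ²/2)T] / (σ√T)
   = [ln(522.0778/468.3634) + (0.0681 + 0.5·0.3844²)·1.7152] / (0.3844·√1.7152)
   = [0.108572 + 0.243527] / 0.503432 = 0.699398
d₂ = d₁ − σ√T = 0.699398 − 0.503432 = 0.195966
N(d₁) = 0.757848,  N(d₂) = 0.577681,  e^(−rT) = 0.889759
E₀ = V₀·N(d₁) − D·e^(−rT)·N(d₂)
   = 522.0778·0.757848 − 468.3634·0.889759·0.577681 = 154.918319
B₀ = V₀ − E₀ = 522.0778 − 154.918319 = 367.159481

B0=367.1595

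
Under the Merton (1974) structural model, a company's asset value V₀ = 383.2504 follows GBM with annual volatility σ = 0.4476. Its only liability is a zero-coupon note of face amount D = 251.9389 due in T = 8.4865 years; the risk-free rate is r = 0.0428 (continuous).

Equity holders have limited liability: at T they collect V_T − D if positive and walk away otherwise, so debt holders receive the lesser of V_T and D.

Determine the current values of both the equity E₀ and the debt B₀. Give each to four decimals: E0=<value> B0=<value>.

E0=258.9249 B0=124.3255

d₁ = [ln(V₀/D) + (r + σ²/2)T] / (σ√T)
   = [ln(383.2504/251.9389) + (0.0428 + 0.5·0.4476²)·8.4865] / (0.4476·√8.4865)
   = [0.419502 + 1.213339] / 1.303930 = 1.252246
d₂ = d₁ − σ√T = 1.252246 − 1.303930 = -0.051684
N(d₁) = 0.894760,  N(d₂) = 0.479390,  e^(−rT) = 0.695432
E₀ = V₀·N(d₁) − D·e^(−rT)·N(d₂)
   = 383.2504·0.894760 − 251.9389·0.695432·0.479390 = 258.924892
B₀ = V₀ − E₀ = 383.2504 − 258.924892 = 124.325508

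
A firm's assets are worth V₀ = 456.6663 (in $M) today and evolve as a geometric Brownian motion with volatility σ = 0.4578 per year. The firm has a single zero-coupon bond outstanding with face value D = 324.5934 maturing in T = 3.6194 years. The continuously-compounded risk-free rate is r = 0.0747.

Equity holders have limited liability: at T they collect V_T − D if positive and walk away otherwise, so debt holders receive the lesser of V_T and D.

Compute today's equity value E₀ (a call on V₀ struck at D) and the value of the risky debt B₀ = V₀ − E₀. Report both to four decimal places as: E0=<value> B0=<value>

E0=248.4871 B0=208.1792

d₁ = [ln(V₀/D) + (r + σ²/2)T] / (σ√T)
   = [ln(456.6663/324.5934) + (0.0747 + 0.5·0.4578²)·3.6194] / (0.4578·√3.6194)
   = [0.341380 + 0.649648] / 0.870952 = 1.137867
d₂ = d₁ − σ√T = 1.137867 − 0.870952 = 0.266915
N(d₁) = 0.872412,  N(d₂) = 0.605233,  e^(−rT) = 0.763098
E₀ = V₀·N(d₁) − D·e^(−rT)·N(d₂)
   = 456.6663·0.872412 − 324.5934·0.763098·0.605233 = 248.487117
B₀ = V₀ − E₀ = 456.6663 − 248.487117 = 208.179183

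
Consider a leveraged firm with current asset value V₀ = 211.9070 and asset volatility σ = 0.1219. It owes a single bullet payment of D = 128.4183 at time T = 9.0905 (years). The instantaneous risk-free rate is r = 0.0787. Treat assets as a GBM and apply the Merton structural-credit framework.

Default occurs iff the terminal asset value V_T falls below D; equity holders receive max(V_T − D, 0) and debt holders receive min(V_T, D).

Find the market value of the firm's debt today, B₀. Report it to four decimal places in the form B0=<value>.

d₁ = [ln(V₀/D) + (r + σ²/2)T] / (σ√T)
   = [ln(211.9070/128.4183) + (0.0787 + 0.5·0.1219²)·9.0905] / (0.1219·√9.0905)
   = [0.500855 + 0.782963] / 0.367534 = 3.493057
d₂ = d₁ − σ√T = 3.493057 − 0.367534 = 3.125523
N(d₁) = 0.999761,  N(d₂) = 0.999113,  e^(−rT) = 0.488986
E₀ = V₀·N(d₁) − D·e^(−rT)·N(d₂)
   = 211.9070·0.999761 − 128.4183·0.488986·0.999113 = 149.117439
B₀ = V₀ − E₀ = 211.9070 − 149.117439 = 62.789561

B0=62.7896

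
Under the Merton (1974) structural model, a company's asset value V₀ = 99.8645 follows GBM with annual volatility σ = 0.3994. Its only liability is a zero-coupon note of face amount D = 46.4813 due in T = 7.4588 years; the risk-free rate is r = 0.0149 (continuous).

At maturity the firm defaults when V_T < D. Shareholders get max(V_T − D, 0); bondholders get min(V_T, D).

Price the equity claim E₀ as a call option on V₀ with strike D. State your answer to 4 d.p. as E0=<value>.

d₁ = [ln(V₀/D) + (r + σ²/2)T] / (σ√T)
   = [ln(99.8645/46.4813) + (0.0149 + 0.5·0.3994²)·7.4588] / (0.3994·√7.4588)
   = [0.764764 + 0.706051] / 1.090794 = 1.348390
d₂ = d₁ − σ√T = 1.348390 − 1.090794 = 0.257597
N(d₁) = 0.911234,  N(d₂) = 0.601641,  e^(−rT) = 0.894817
E₀ = V₀·N(d₁) − D·e^(−rT)·N(d₂)
   = 99.8645·0.911234 − 46.4813·0.894817·0.601641 = 65.976280

E0=65.9763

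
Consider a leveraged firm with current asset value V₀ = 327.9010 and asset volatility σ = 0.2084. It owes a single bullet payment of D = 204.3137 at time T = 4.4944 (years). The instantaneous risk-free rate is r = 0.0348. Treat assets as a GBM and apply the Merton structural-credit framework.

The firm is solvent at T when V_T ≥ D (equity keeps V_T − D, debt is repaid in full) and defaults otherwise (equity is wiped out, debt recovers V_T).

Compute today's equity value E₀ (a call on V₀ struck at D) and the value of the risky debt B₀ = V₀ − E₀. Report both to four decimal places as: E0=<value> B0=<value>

d₁ = [ln(V₀/D) + (r + σ²/2)T] / (σ√T)
   = [ln(327.9010/204.3137) + (0.0348 + 0.5·0.2084²)·4.4944] / (0.2084·√4.4944)
   = [0.473055 + 0.254002] / 0.441808 = 1.645641
d₂ = d₁ − σ√T = 1.645641 − 0.441808 = 1.203833
N(d₁) = 0.950081,  N(d₂) = 0.885673,  e^(−rT) = 0.855213
E₀ = V₀·N(d₁) − D·e^(−rT)·N(d₂)
   = 327.9010·0.950081 − 204.3137·0.855213·0.885673 = 156.777457
B₀ = V₀ − E₀ = 327.9010 − 156.777457 = 171.123543

E0=156.7775 B0=171.1235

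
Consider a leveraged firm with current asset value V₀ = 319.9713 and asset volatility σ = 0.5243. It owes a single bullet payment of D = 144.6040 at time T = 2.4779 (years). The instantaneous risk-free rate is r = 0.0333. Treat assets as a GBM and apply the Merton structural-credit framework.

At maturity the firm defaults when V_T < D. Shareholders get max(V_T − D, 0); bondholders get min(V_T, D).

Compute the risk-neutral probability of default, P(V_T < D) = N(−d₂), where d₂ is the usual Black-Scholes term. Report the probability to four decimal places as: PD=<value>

PD=0.2580

d₁ = [ln(V₀/D) + (r + σ²/2)T] / (σ√T)
   = [ln(319.9713/144.6040) + (0.0333 + 0.5·0.5243²)·2.4779] / (0.5243·√2.4779)
   = [0.794232 + 0.423090] / 0.825319 = 1.474972
d₂ = d₁ − σ√T = 1.474972 − 0.825319 = 0.649653
risk-neutral PD = N(−d₂) = N(-0.649653) = 0.257958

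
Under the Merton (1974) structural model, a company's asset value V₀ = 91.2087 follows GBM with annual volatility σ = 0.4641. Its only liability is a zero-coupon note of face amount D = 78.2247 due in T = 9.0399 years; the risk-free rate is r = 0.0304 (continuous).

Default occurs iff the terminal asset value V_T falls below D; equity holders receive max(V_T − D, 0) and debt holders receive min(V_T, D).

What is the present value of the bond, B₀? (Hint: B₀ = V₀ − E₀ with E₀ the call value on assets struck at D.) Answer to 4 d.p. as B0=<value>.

B0=35.0493

d₁ = [ln(V₀/D) + (r + σ²/2)T] / (σ√T)
   = [ln(91.2087/78.2247) + (0.0304 + 0.5·0.4641²)·9.0399] / (0.4641·√9.0399)
   = [0.153565 + 1.248360] / 1.395383 = 1.004688
d₂ = d₁ − σ√T = 1.004688 − 1.395383 = -0.390695
N(d₁) = 0.842476,  N(d₂) = 0.348011,  e^(−rT) = 0.759714
E₀ = V₀·N(d₁) − D·e^(−rT)·N(d₂)
   = 91.2087·0.842476 − 78.2247·0.759714·0.348011 = 56.159415
B₀ = V₀ − E₀ = 91.2087 − 56.159415 = 35.049285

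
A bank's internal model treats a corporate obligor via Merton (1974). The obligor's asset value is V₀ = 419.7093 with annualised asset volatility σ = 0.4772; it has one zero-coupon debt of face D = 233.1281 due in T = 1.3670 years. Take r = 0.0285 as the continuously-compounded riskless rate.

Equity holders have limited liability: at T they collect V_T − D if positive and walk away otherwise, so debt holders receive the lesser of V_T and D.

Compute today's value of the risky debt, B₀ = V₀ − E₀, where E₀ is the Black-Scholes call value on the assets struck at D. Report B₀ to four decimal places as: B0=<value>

B0=213.2981

d₁ = [ln(V₀/D) + (r + σ²/2)T] / (σ√T)
   = [ln(419.7093/233.1281) + (0.0285 + 0.5·0.4772²)·1.3670] / (0.4772·√1.3670)
   = [0.587974 + 0.194606] / 0.557936 = 1.402633
d₂ = d₁ − σ√T = 1.402633 − 0.557936 = 0.844697
N(d₁) = 0.919637,  N(d₂) = 0.800860,  e^(−rT) = 0.961790
E₀ = V₀·N(d₁) − D·e^(−rT)·N(d₂)
   = 419.7093·0.919637 − 233.1281·0.961790·0.800860 = 206.411180
B₀ = V₀ − E₀ = 419.7093 − 206.411180 = 213.298120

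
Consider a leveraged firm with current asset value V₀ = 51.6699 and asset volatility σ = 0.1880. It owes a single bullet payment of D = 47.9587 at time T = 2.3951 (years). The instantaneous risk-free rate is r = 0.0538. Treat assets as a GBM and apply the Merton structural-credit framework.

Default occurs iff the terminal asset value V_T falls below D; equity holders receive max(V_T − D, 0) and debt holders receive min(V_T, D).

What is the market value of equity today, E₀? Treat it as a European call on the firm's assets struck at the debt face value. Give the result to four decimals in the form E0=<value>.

E0=11.4412

d₁ = [ln(V₀/D) + (r + σ²/2)T] / (σ√T)
   = [ln(51.6699/47.9587) + (0.0538 + 0.5·0.1880²)·2.3951] / (0.1880·√2.3951)
   = [0.074535 + 0.171183] / 0.290951 = 0.844534
d₂ = d₁ − σ√T = 0.844534 − 0.290951 = 0.553583
N(d₁) = 0.800814,  N(d₂) = 0.710068,  e^(−rT) = 0.879100
E₀ = V₀·N(d₁) − D·e^(−rT)·N(d₂)
   = 51.6699·0.800814 − 47.9587·0.879100·0.710068 = 11.441183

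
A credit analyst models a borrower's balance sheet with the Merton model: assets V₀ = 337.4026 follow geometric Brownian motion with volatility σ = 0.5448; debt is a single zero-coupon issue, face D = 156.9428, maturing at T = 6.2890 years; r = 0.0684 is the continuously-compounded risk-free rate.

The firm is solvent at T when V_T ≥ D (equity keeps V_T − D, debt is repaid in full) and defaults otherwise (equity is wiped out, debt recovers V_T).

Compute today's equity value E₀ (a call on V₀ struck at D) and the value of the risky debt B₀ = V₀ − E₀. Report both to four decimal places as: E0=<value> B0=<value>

d₁ = [ln(V₀/D) + (r + σ²/2)T] / (σ√T)
   = [ln(337.4026/156.9428) + (0.0684 + 0.5·0.5448²)·6.2890] / (0.5448·√6.2890)
   = [0.765395 + 1.363477] / 1.366243 = 1.558195
d₂ = d₁ − σ√T = 1.558195 − 1.366243 = 0.191952
N(d₁) = 0.940406,  N(d₂) = 0.576110,  e^(−rT) = 0.650400
E₀ = V₀·N(d₁) − D·e^(−rT)·N(d₂)
   = 337.4026·0.940406 − 156.9428·0.650400·0.576110 = 258.488797
B₀ = V₀ − E₀ = 337.4026 − 258.488797 = 78.913803

E0=258.4888 B0=78.9138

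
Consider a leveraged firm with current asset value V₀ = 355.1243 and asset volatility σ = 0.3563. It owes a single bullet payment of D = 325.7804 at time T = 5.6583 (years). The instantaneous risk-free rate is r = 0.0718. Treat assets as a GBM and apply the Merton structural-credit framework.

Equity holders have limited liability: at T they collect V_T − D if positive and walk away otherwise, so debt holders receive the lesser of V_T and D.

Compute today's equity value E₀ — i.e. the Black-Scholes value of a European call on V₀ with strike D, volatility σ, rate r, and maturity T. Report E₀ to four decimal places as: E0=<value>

d₁ = [ln(V₀/D) + (r + σ²/2)T] / (σ√T)
   = [ln(355.1243/325.7804) + (0.0718 + 0.5·0.3563²)·5.6583] / (0.3563·√5.6583)
   = [0.086244 + 0.765426] / 0.847537 = 1.004876
d₂ = d₁ − σ√T = 1.004876 − 0.847537 = 0.157339
N(d₁) = 0.842522,  N(d₂) = 0.562511,  e^(−rT) = 0.666133
E₀ = V₀·N(d₁) − D·e^(−rT)·N(d₂)
   = 355.1243·0.842522 − 325.7804·0.666133·0.562511 = 177.127684

E0=177.1277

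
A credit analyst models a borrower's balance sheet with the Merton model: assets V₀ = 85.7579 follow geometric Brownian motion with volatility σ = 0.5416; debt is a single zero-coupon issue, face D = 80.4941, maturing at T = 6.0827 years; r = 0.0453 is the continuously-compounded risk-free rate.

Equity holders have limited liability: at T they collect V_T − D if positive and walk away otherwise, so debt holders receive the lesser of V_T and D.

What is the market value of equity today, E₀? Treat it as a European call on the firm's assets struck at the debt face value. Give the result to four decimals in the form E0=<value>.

E0=49.7226

d₁ = [ln(V₀/D) + (r + σ²/2)T] / (σ√T)
   = [ln(85.7579/80.4941) + (0.0453 + 0.5·0.5416²)·6.0827] / (0.5416·√6.0827)
   = [0.063344 + 1.167667] / 1.335755 = 0.921585
d₂ = d₁ − σ√T = 0.921585 − 1.335755 = -0.414170
N(d₁) = 0.821627,  N(d₂) = 0.339375,  e^(−rT) = 0.759157
E₀ = V₀·N(d₁) − D·e^(−rT)·N(d₂)
   = 85.7579·0.821627 − 80.4941·0.759157·0.339375 = 49.722641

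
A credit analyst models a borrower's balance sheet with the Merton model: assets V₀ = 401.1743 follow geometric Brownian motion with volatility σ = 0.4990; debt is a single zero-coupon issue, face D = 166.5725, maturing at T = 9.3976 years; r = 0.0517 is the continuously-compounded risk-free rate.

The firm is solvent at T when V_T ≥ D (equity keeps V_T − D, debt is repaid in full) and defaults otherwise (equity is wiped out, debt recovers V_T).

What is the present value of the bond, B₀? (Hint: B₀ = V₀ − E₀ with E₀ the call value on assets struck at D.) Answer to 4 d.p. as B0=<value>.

d₁ = [ln(V₀/D) + (r + σ²/2)T] / (σ√T)
   = [ln(401.1743/166.5725) + (0.0517 + 0.5·0.4990²)·9.3976] / (0.4990·√9.3976)
   = [0.878965 + 1.655862] / 1.529710 = 1.657064
d₂ = d₁ − σ√T = 1.657064 − 1.529710 = 0.127354
N(d₁) = 0.951247,  N(d₂) = 0.550670,  e^(−rT) = 0.615170
E₀ = V₀·N(d₁) − D·e^(−rT)·N(d₂)
   = 401.1743·0.951247 − 166.5725·0.615170·0.550670 = 325.188324
B₀ = V₀ − E₀ = 401.1743 − 325.188324 = 75.985976

B0=75.9860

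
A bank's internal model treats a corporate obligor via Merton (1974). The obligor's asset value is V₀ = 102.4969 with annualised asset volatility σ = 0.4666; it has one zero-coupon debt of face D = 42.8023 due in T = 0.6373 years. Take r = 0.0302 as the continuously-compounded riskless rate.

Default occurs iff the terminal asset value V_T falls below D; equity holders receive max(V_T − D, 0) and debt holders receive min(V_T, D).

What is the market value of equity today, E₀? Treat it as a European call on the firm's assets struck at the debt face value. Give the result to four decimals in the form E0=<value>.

E0=60.5768

d₁ = [ln(V₀/D) + (r + σ²/2)T] / (σ√T)
   = [ln(102.4969/42.8023) + (0.0302 + 0.5·0.4666²)·0.6373] / (0.4666·√0.6373)
   = [0.873241 + 0.088622] / 0.372492 = 2.582237
d₂ = d₁ − σ√T = 2.582237 − 0.372492 = 2.209746
N(d₁) = 0.995092,  N(d₂) = 0.986439,  e^(−rT) = 0.980938
E₀ = V₀·N(d₁) − D·e^(−rT)·N(d₂)
   = 102.4969·0.995092 − 42.8023·0.980938·0.986439 = 60.576845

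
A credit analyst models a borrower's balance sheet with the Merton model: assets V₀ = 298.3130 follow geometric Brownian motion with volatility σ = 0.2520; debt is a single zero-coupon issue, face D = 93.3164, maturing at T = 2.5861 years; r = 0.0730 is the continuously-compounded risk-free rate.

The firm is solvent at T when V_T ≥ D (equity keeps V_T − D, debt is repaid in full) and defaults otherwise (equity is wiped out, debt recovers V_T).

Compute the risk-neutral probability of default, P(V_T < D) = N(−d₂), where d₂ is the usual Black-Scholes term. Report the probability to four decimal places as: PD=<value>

PD=0.0009

d₁ = [ln(V₀/D) + (r + σ²/2)T] / (σ√T)
   = [ln(298.3130/93.3164) + (0.0730 + 0.5·0.2520²)·2.5861] / (0.2520·√2.5861)
   = [1.162147 + 0.270899] / 0.405250 = 3.536202
d₂ = d₁ − σ√T = 3.536202 − 0.405250 = 3.130952
risk-neutral PD = N(−d₂) = N(-3.130952) = 0.000871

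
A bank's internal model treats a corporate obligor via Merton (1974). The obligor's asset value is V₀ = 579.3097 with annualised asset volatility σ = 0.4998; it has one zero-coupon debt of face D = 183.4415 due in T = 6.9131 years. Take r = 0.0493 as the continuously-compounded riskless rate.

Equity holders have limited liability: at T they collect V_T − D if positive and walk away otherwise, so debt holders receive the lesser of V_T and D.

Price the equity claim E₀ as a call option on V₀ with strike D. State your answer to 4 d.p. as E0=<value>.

E0=468.9382

d₁ = [ln(V₀/D) + (r + σ²/2)T] / (σ√T)
   = [ln(579.3097/183.4415) + (0.0493 + 0.5·0.4998²)·6.9131] / (0.4998·√6.9131)
   = [1.149941 + 1.204262] / 1.314113 = 1.791477
d₂ = d₁ − σ√T = 1.791477 − 1.314113 = 0.477365
N(d₁) = 0.963392,  N(d₂) = 0.683449,  e^(−rT) = 0.711190
E₀ = V₀·N(d₁) − D·e^(−rT)·N(d₂)
   = 579.3097·0.963392 − 183.4415·0.711190·0.683449 = 468.938216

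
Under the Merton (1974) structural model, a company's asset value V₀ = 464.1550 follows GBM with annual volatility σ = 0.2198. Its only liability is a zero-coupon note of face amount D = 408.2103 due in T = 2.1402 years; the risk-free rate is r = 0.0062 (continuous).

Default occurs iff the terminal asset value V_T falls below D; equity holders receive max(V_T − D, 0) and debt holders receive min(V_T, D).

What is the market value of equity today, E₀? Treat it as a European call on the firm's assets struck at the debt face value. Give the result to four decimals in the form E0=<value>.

E0=91.2682

d₁ = [ln(V₀/D) + (r + σ²/2)T] / (σ√T)
   = [ln(464.1550/408.2103) + (0.0062 + 0.5·0.2198²)·2.1402] / (0.2198·√2.1402)
   = [0.128436 + 0.064968] / 0.321555 = 0.601465
d₂ = d₁ − σ√T = 0.601465 − 0.321555 = 0.279911
N(d₁) = 0.726235,  N(d₂) = 0.610227,  e^(−rT) = 0.986818
E₀ = V₀·N(d₁) − D·e^(−rT)·N(d₂)
   = 464.1550·0.726235 − 408.2103·0.986818·0.610227 = 91.268199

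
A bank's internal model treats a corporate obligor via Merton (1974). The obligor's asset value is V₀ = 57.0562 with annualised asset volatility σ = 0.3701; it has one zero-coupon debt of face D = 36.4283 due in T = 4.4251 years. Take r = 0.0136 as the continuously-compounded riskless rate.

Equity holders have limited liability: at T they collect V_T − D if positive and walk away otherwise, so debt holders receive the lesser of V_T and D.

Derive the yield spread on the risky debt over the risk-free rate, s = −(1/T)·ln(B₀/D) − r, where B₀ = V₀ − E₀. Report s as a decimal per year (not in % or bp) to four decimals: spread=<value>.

d₁ = [ln(V₀/D) + (r + σ²/2)T] / (σ√T)
   = [ln(57.0562/36.4283) + (0.0136 + 0.5·0.3701²)·4.4251] / (0.3701·√4.4251)
   = [0.448691 + 0.363243] / 0.778539 = 1.042894
d₂ = d₁ − σ√T = 1.042894 − 0.778539 = 0.264354
N(d₁) = 0.851501,  N(d₂) = 0.604247,  e^(−rT) = 0.941594
E₀ = V₀·N(d₁) − D·e^(−rT)·N(d₂)
   = 57.0562·0.851501 − 36.4283·0.941594·0.604247 = 27.857371
B₀ = V₀ − E₀ = 57.0562 − 27.857371 = 29.198829
spread = −(1/T)·ln(B₀/D) − r = −(1/4.4251)·ln(29.198829/36.4283) − 0.0136 = 0.03639149

spread=0.0364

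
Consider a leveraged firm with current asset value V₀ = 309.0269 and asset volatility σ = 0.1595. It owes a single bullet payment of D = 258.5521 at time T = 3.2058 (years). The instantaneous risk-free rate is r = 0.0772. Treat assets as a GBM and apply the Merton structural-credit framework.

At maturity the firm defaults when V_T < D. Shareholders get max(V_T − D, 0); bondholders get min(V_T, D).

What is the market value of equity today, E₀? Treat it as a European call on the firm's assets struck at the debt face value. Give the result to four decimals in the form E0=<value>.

E0=109.2775

d₁ = [ln(V₀/D) + (r + σ²/2)T] / (σ√T)
   = [ln(309.0269/258.5521) + (0.0772 + 0.5·0.1595²)·3.2058] / (0.1595·√3.2058)
   = [0.178331 + 0.288266] / 0.285581 = 1.633853
d₂ = d₁ − σ√T = 1.633853 − 0.285581 = 1.348273
N(d₁) = 0.948855,  N(d₂) = 0.911215,  e^(−rT) = 0.780760
E₀ = V₀·N(d₁) − D·e^(−rT)·N(d₂)
   = 309.0269·0.948855 − 258.5521·0.780760·0.911215 = 109.277535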